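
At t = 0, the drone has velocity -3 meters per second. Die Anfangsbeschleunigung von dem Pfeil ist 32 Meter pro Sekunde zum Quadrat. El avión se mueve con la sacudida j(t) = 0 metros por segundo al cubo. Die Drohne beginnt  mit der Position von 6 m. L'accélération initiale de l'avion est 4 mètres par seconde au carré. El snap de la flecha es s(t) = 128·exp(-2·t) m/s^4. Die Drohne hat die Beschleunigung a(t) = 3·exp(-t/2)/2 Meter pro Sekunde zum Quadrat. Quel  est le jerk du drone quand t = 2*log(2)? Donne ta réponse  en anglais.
Starting from acceleration a(t) = 3·exp(-t/2)/2, we take 1 derivative. Differentiating acceleration, we get jerk: j(t) = -3·exp(-t/2)/4. Using j(t) = -3·exp(-t/2)/4 and substituting t = 2*log(2), we find j = -3/8.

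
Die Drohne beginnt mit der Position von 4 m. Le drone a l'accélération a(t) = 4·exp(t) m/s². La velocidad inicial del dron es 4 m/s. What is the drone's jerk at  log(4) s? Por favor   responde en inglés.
We must differentiate our acceleration equation a(t) = 4·exp(t) 1 time. Taking d/dt of a(t), we find j(t) = 4·exp(t). Using j(t) = 4·exp(t) and substituting t = log(4), we find j = 16.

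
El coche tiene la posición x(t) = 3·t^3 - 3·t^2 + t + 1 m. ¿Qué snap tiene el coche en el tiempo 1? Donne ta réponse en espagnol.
Debemos derivar nuestra ecuación de la posición x(t) = 3·t^3 - 3·t^2 + t + 1 4 veces. La derivada de la posición da la velocidad: v(t) = 9·t^2 - 6·t + 1. La derivada de la velocidad da la aceleración: a(t) = 18·t - 6. Derivando la aceleración, obtenemos la sacudida: j(t) = 18. La derivada de la sacudida da el snap: s(t) = 0. Tenemos el snap s(t) = 0. Sustituyendo t = 1: s(1) = 0.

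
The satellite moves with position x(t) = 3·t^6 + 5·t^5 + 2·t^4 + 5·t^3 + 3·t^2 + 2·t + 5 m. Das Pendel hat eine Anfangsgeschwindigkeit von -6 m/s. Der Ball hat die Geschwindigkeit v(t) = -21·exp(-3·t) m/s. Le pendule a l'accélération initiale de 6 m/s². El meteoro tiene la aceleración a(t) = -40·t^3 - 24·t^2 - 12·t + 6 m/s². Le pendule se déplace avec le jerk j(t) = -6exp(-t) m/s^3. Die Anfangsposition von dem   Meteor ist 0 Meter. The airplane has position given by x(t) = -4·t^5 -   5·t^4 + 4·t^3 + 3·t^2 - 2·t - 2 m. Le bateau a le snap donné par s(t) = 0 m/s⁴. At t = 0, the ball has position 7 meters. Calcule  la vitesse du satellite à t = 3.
Pour résoudre ceci, nous devons prendre 1 dérivée de notre équation de la position x(t) = 3·t^6 + 5·t^5 + 2·t^4 + 5·t^3 + 3·t^2 + 2·t + 5. La dérivée de la position donne la vitesse: v(t) = 18·t^5 + 25·t^4 + 8·t^3 + 15·t^2 + 6·t + 2. De l'équation de la vitesse v(t) = 18·t^5 + 25·t^4 + 8·t^3 + 15·t^2 + 6·t + 2, nous substituons t = 3 pour obtenir v = 6770.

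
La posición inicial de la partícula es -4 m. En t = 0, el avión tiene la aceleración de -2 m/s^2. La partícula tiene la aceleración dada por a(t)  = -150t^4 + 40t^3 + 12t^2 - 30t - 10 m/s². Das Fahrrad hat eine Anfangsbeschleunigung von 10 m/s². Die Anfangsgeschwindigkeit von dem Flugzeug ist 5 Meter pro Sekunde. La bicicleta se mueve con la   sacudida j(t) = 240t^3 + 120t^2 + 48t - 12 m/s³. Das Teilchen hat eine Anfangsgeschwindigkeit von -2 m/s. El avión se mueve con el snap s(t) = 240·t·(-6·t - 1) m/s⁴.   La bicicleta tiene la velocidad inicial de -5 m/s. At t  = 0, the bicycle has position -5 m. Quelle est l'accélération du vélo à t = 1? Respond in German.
Ausgehend von dem Ruck j(t) = 240·t^3 + 120·t^2 + 48·t - 12, nehmen wir 1 Stammfunktion. Das Integral von dem Ruck, mit a(0) = 10, ergibt die Beschleunigung: a(t) = 60·t^4 + 40·t^3 + 24·t^2 - 12·t + 10. Wir haben die Beschleunigung a(t) = 60·t^4 + 40·t^3 + 24·t^2 - 12·t + 10. Durch Einsetzen von t = 1: a(1) = 122.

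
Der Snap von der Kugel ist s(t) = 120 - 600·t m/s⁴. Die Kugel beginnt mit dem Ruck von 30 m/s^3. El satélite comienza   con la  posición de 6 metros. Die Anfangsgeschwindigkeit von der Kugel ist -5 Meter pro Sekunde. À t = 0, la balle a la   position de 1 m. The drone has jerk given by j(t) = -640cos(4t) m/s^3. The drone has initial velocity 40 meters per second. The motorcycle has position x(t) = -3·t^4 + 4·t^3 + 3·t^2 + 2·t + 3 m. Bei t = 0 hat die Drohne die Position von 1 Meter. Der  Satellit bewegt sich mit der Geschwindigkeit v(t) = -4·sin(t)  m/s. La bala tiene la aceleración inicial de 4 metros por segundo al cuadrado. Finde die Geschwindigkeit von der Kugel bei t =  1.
Um dies zu lösen, müssen wir 3 Stammfunktionen unserer Gleichung für den Snap s(t) = 120 - 600·t finden. Die Stammfunktion von dem Snap, mit j(0) = 30, ergibt den Ruck: j(t) = -300·t^2 + 120·t + 30. Mit ∫j(t)dt und Anwendung von a(0) = 4, finden wir a(t) = -100·t^3 + 60·t^2 + 30·t + 4. Das Integral von der Beschleunigung, mit v(0) = -5, ergibt die Geschwindigkeit: v(t) = -25·t^4 + 20·t^3 + 15·t^2 + 4·t - 5. Wir haben die Geschwindigkeit v(t) = -25·t^4 + 20·t^3 + 15·t^2 + 4·t - 5. Durch Einsetzen von t = 1: v(1) = 9.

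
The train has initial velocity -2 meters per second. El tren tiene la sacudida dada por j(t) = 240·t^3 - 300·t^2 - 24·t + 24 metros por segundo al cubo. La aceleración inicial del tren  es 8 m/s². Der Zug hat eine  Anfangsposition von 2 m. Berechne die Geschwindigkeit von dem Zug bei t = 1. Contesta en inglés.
Starting from jerk j(t) = 240·t^3 - 300·t^2 - 24·t + 24, we take 2 antiderivatives. The integral of jerk, with a(0) = 8, gives acceleration: a(t) = 60·t^4 - 100·t^3 - 12·t^2 + 24·t + 8. The integral of acceleration is velocity. Using v(0) = -2, we get v(t) = 12·t^5 - 25·t^4 - 4·t^3 + 12·t^2 + 8·t - 2. From the given velocity equation v(t) = 12·t^5 - 25·t^4 - 4·t^3 + 12·t^2 + 8·t - 2, we substitute t = 1 to get v = 1.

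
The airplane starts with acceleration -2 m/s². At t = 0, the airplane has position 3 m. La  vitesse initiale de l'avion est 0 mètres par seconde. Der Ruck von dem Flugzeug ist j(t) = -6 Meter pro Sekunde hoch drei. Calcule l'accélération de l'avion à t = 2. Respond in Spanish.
Para resolver esto, necesitamos tomar 1 integral de nuestra ecuación de la sacudida j(t) = -6. La integral de la sacudida, con a(0) = -2, da la aceleración: a(t) = -6·t - 2. De la ecuación de la aceleración a(t) = -6·t - 2, sustituimos t = 2 para obtener a = -14.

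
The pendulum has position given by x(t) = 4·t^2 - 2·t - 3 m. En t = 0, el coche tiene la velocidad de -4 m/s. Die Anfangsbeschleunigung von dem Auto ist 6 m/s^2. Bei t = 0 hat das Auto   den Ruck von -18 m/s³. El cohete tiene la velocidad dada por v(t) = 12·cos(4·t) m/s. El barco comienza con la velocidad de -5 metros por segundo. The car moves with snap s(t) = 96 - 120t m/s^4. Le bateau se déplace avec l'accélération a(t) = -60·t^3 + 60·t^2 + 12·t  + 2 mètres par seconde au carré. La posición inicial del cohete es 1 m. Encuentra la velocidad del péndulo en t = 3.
Debemos derivar nuestra ecuación de la posición x(t) = 4·t^2 - 2·t - 3 1 vez. Tomando d/dt de x(t), encontramos v(t) = 8·t - 2. Tenemos la velocidad v(t) = 8·t - 2. Sustituyendo t = 3: v(3) = 22.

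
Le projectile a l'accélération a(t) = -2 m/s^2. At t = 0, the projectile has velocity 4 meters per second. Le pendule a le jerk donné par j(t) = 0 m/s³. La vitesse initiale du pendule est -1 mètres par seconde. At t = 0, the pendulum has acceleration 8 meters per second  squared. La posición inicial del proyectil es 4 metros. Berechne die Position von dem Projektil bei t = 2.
Wir müssen unsere Gleichung für die Beschleunigung a(t) = -2 2-mal integrieren. Die Stammfunktion von der Beschleunigung, mit v(0) = 4, ergibt die Geschwindigkeit: v(t) = 4 - 2·t. Mit ∫v(t)dt und Anwendung von x(0) = 4, finden wir x(t) = -t^2 + 4·t + 4. Mit x(t) = -t^2 + 4·t + 4 und Einsetzen von t = 2, finden wir x = 8.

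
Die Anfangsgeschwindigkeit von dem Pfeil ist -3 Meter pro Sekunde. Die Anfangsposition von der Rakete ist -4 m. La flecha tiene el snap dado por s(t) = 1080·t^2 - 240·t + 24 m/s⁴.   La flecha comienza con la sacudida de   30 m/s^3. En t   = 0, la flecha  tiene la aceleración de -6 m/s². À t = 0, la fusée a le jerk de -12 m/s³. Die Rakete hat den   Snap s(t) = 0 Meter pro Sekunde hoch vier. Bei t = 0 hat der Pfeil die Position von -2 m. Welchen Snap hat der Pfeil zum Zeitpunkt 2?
Wir haben den Snap s(t) = 1080·t^2 - 240·t + 24. Durch Einsetzen von t = 2: s(2) = 3864.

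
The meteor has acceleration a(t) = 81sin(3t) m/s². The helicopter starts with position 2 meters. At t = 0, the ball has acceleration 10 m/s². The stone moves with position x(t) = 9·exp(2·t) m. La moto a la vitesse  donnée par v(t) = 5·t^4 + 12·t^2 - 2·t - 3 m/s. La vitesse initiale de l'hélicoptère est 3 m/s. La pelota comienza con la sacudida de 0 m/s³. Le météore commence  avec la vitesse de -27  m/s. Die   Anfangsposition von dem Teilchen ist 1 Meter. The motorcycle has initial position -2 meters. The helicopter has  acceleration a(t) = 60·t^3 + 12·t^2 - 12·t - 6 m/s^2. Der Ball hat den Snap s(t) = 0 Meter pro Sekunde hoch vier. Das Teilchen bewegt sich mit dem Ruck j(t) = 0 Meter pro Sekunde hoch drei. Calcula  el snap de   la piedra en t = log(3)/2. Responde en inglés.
To solve this, we need to take 4 derivatives of our position equation x(t) = 9·exp(2·t). Differentiating position, we get velocity: v(t) = 18·exp(2·t). Differentiating velocity, we get acceleration: a(t) = 36·exp(2·t). Taking d/dt of a(t), we find j(t) = 72·exp(2·t). Taking d/dt of j(t), we find s(t) = 144·exp(2·t). From the given snap equation s(t) = 144·exp(2·t), we substitute t = log(3)/2 to get s = 432.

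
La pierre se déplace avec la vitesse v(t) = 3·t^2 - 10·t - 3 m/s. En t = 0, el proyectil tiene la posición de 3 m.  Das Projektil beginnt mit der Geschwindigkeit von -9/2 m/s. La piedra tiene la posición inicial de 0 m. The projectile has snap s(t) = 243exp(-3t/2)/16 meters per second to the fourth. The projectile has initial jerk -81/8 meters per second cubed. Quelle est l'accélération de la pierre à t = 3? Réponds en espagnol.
Partiendo de la velocidad v(t) = 3·t^2 - 10·t - 3, tomamos 1 derivada. Tomando d/dt de v(t), encontramos a(t) = 6·t - 10. Tenemos la aceleración a(t) = 6·t - 10. Sustituyendo t = 3: a(3) = 8.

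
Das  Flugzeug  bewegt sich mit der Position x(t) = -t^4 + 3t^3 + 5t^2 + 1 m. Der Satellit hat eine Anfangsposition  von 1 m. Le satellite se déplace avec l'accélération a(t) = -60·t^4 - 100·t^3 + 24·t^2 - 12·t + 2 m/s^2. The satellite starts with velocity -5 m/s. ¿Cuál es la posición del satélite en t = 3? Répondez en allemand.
Wir müssen unsere Gleichung für die Beschleunigung a(t) = -60·t^4 - 100·t^3 + 24·t^2 - 12·t + 2 2-mal integrieren. Das Integral von der Beschleunigung ist die Geschwindigkeit. Mit v(0) = -5 erhalten wir v(t) = -12·t^5 - 25·t^4 + 8·t^3 - 6·t^2 + 2·t - 5. Die Stammfunktion von der Geschwindigkeit ist die Position. Mit x(0) = 1 erhalten wir x(t) = -2·t^6 - 5·t^5 + 2·t^4 - 2·t^3 + t^2 - 5·t + 1. Wir haben die Position x(t) = -2·t^6 - 5·t^5 + 2·t^4 - 2·t^3 + t^2 - 5·t + 1. Durch Einsetzen von t = 3: x(3) = -2570.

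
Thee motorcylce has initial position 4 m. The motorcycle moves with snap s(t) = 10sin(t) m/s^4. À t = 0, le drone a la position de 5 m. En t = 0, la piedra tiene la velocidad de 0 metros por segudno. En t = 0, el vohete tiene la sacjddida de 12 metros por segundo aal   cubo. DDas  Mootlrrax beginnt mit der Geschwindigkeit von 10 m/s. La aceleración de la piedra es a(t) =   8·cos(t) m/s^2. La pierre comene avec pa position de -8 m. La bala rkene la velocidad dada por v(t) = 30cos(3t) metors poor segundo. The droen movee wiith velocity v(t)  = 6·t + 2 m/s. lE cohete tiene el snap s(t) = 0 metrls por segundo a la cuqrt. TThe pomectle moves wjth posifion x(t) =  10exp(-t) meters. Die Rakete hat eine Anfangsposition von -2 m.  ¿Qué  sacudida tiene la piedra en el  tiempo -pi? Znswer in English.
We must differentiate our acceleration equation a(t) = 8·cos(t) 1 time. Taking d/dt of a(t), we find j(t) = -8·sin(t). Using j(t) = -8·sin(t) and substituting t = -pi, we find j = 0.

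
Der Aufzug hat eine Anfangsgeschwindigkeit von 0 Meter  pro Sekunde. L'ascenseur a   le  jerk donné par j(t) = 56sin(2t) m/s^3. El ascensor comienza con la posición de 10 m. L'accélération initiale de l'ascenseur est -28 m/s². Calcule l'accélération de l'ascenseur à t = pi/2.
Pour résoudre ceci, nous devons prendre 1 intégrale de notre équation du jerk j(t) = 56·sin(2·t). En intégrant le jerk et en utilisant la condition initiale a(0) = -28, nous obtenons a(t) = -28·cos(2·t). En utilisant a(t) = -28·cos(2·t) et en substituant t = pi/2, nous trouvons a = 28.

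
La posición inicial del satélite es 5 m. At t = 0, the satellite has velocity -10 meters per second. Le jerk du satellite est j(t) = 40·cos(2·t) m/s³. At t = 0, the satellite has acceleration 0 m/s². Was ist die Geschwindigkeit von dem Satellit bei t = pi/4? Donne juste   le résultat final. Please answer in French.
À t = pi/4, v = 0.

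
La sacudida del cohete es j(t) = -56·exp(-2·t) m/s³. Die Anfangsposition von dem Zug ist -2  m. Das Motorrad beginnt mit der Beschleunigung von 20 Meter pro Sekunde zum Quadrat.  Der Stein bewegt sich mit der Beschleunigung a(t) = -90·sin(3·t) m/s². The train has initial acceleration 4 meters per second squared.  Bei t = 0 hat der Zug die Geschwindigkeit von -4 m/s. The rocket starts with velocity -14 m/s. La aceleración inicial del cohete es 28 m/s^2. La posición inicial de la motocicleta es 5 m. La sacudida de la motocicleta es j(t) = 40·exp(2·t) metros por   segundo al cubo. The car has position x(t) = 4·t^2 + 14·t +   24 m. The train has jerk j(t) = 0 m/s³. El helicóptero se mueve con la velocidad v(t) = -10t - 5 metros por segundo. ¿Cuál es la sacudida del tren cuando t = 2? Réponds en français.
De l'équation du jerk j(t) = 0, nous substituons t = 2 pour obtenir j = 0.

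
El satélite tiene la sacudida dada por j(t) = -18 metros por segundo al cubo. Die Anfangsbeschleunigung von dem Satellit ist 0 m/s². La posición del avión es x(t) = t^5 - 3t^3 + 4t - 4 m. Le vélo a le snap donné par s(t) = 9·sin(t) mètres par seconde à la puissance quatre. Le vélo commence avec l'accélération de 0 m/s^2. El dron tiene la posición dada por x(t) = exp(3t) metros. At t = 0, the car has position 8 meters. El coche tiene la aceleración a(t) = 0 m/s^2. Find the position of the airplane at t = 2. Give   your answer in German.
Wir haben die Position x(t) = t^5 - 3·t^3 + 4·t - 4. Durch Einsetzen von t = 2: x(2) = 12.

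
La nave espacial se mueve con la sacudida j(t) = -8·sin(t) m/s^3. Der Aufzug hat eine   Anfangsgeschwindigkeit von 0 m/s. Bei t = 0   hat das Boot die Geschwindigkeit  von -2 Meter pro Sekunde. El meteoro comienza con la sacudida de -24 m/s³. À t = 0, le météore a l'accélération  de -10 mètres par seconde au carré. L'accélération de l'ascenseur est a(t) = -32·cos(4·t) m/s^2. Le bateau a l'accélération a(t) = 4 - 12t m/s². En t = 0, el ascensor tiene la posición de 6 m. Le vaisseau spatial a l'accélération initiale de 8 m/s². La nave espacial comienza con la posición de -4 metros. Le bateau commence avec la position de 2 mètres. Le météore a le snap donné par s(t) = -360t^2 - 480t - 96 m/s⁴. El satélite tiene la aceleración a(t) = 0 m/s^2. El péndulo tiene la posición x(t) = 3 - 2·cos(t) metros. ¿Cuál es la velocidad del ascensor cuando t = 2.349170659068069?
Necesitamos integrar nuestra ecuación de la aceleración a(t) = -32·cos(4·t) 1 vez. Tomando ∫a(t)dt y aplicando v(0) = 0, encontramos v(t) = -8·sin(4·t). Usando v(t) = -8·sin(4·t) y sustituyendo t = 2.349170659068069, encontramos v = -0.224733027854002.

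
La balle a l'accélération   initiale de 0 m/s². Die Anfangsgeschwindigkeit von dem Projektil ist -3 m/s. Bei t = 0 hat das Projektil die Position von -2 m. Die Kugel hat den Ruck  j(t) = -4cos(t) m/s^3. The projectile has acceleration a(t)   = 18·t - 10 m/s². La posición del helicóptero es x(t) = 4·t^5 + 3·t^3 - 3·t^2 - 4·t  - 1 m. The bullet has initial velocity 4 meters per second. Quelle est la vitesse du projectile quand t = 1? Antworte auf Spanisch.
Partiendo de la aceleración a(t) = 18·t - 10, tomamos 1 antiderivada. Integrando la aceleración y usando la condición inicial v(0) = -3, obtenemos v(t) = 9·t^2 - 10·t - 3. Usando v(t) = 9·t^2 - 10·t - 3 y sustituyendo t = 1, encontramos v = -4.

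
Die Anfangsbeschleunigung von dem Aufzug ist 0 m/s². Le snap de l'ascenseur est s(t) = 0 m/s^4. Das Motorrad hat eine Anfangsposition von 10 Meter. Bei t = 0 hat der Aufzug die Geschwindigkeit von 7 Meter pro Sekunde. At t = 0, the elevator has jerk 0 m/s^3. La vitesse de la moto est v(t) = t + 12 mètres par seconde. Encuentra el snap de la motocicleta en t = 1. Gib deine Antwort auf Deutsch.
Um dies zu lösen, müssen wir 3 Ableitungen unserer Gleichung für die Geschwindigkeit v(t) = t + 12 nehmen. Mit d/dt von v(t) finden wir a(t) = 1. Durch Ableiten von der Beschleunigung erhalten wir den Ruck: j(t) = 0. Mit d/dt von j(t) finden wir s(t) = 0. Wir haben den Snap s(t) = 0. Durch Einsetzen von t = 1: s(1) = 0.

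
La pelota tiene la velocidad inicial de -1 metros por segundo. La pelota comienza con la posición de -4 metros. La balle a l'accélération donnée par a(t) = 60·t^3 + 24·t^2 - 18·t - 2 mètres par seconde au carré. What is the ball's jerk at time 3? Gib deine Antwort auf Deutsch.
Um dies zu lösen, müssen wir 1 Ableitung unserer Gleichung für die Beschleunigung a(t) = 60·t^3 + 24·t^2 - 18·t - 2 nehmen. Die Ableitung von der Beschleunigung ergibt den Ruck: j(t) = 180·t^2 + 48·t - 18. Wir haben den Ruck j(t) = 180·t^2 + 48·t - 18. Durch Einsetzen von t = 3: j(3) = 1746.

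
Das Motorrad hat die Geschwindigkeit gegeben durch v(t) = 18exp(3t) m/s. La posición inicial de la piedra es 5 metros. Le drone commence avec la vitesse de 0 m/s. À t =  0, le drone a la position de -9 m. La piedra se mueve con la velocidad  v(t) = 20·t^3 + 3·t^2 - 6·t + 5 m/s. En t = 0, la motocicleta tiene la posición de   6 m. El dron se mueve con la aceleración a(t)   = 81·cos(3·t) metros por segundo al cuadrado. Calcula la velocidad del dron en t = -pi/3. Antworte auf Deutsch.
Wir müssen die Stammfunktion unserer Gleichung für die Beschleunigung a(t) = 81·cos(3·t) 1-mal finden. Durch Integration von der Beschleunigung und Verwendung der Anfangsbedingung v(0) = 0, erhalten wir v(t) = 27·sin(3·t). Aus der Gleichung für die Geschwindigkeit v(t) = 27·sin(3·t), setzen wir t = -pi/3 ein und erhalten v = 0.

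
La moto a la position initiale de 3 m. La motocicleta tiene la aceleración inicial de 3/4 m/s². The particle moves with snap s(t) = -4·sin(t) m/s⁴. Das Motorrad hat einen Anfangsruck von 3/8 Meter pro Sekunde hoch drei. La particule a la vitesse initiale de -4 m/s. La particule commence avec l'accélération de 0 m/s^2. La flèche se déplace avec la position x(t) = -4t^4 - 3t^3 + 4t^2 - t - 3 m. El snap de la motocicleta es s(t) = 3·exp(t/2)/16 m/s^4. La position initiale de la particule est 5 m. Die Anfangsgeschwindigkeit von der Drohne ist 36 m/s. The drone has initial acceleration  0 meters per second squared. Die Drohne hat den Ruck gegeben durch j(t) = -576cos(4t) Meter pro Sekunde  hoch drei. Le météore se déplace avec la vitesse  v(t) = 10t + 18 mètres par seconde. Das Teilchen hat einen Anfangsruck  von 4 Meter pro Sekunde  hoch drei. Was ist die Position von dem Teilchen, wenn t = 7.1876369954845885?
Wir müssen unsere Gleichung für den Snap s(t) = -4·sin(t) 4-mal integrieren. Das Integral von dem Snap, mit j(0) = 4, ergibt den Ruck: j(t) = 4·cos(t). Mit ∫j(t)dt und Anwendung von a(0) = 0, finden wir a(t) = 4·sin(t). Durch Integration von der Beschleunigung und Verwendung der Anfangsbedingung v(0) = -4, erhalten wir v(t) = -4·cos(t). Mit ∫v(t)dt und Anwendung von x(0) = 5, finden wir x(t) = 5 - 4·sin(t). Mit x(t) = 5 - 4·sin(t) und Einsetzen von t = 7.1876369954845885, finden wir x = 1.85565458990135.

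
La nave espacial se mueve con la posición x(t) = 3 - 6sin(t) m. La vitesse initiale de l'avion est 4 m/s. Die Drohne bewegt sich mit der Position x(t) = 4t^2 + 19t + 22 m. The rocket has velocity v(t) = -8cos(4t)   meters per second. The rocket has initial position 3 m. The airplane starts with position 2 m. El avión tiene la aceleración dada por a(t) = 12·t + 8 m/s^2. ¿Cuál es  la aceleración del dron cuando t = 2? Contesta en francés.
Nous devons dériver notre équation de la position x(t) = 4·t^2 + 19·t + 22 2 fois. En dérivant la position, nous obtenons la vitesse: v(t) = 8·t + 19. La dérivée de la vitesse donne l'accélération: a(t) = 8. De l'équation de l'accélération a(t) = 8, nous substituons t = 2 pour obtenir a = 8.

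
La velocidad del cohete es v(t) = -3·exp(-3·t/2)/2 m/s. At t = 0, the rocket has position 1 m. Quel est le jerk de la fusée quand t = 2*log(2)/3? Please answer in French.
Nous devons dériver notre équation de la vitesse v(t) = -3·exp(-3·t/2)/2 2 fois. En prenant d/dt de v(t), nous trouvons a(t) = 9·exp(-3·t/2)/4. En dérivant l'accélération, nous obtenons le jerk: j(t) = -27·exp(-3·t/2)/8. Nous avons le jerk j(t) = -27·exp(-3·t/2)/8. En substituant t = 2*log(2)/3: j(2*log(2)/3) = -27/16.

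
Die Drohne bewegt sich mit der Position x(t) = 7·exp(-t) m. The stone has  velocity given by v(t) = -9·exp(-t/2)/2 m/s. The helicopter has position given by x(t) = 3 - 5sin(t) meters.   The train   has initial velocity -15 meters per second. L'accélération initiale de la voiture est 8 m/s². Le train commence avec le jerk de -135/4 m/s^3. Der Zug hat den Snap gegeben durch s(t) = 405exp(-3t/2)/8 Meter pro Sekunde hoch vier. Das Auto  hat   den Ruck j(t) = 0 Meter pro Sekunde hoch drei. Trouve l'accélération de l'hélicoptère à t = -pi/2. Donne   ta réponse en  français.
Pour résoudre ceci, nous devons prendre 2 dérivées de notre équation de la position x(t) = 3 - 5·sin(t). La dérivée de la position donne la vitesse: v(t) = -5·cos(t). La dérivée de la vitesse donne l'accélération: a(t) = 5·sin(t). De l'équation de l'accélération a(t) = 5·sin(t), nous substituons t = -pi/2 pour obtenir a = -5.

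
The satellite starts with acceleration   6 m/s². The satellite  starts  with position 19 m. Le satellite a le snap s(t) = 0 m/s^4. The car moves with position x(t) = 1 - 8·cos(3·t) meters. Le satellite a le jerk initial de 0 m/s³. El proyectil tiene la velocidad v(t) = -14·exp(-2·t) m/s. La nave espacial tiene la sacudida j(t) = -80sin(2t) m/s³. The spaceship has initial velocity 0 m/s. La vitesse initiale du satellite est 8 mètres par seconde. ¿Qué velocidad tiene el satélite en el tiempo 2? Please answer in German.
Wir müssen unsere Gleichung für den Snap s(t) = 0 3-mal integrieren. Die Stammfunktion von dem Snap, mit j(0) = 0, ergibt den Ruck: j(t) = 0. Mit ∫j(t)dt und Anwendung von a(0) = 6, finden wir a(t) = 6. Das Integral von der Beschleunigung, mit v(0) = 8, ergibt die Geschwindigkeit: v(t) = 6·t + 8. Mit v(t) = 6·t + 8 und Einsetzen von t = 2, finden wir v = 20.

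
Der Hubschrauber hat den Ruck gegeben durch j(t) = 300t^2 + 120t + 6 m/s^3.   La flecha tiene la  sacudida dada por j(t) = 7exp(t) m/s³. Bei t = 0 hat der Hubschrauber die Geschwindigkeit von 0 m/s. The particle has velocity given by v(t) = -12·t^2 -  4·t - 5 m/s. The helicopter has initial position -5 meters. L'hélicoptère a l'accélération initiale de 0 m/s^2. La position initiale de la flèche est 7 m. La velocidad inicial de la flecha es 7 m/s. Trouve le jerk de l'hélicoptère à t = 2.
En utilisant j(t) = 300·t^2 + 120·t + 6 et en substituant t = 2, nous trouvons j = 1446.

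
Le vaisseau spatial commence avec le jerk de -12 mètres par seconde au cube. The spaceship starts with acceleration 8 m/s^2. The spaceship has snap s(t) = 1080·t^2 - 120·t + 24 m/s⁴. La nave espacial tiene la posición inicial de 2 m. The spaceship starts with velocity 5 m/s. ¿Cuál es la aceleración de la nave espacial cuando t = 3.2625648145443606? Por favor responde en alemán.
Wir müssen das Integral unserer Gleichung für den Snap s(t) = 1080·t^2 - 120·t + 24 2-mal finden. Durch Integration von dem Snap und Verwendung der Anfangsbedingung j(0) = -12, erhalten wir j(t) = 360·t^3 - 60·t^2 + 24·t - 12. Mit ∫j(t)dt und Anwendung von a(0) = 8, finden wir a(t) = 90·t^4 - 20·t^3 + 12·t^2 - 12·t + 8. Mit a(t) = 90·t^4 - 20·t^3 + 12·t^2 - 12·t + 8 und Einsetzen von t = 3.2625648145443606, finden wir a = 9599.18180724313.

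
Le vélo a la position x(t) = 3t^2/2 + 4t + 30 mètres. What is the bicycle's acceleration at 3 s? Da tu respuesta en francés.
En partant de la position x(t) = 3·t^2/2 + 4·t + 30, nous prenons 2 dérivées. La dérivée de la position donne la vitesse: v(t) = 3·t + 4. La dérivée de la vitesse donne l'accélération: a(t) = 3. Nous avons l'accélération a(t) = 3. En substituant t = 3: a(3) = 3.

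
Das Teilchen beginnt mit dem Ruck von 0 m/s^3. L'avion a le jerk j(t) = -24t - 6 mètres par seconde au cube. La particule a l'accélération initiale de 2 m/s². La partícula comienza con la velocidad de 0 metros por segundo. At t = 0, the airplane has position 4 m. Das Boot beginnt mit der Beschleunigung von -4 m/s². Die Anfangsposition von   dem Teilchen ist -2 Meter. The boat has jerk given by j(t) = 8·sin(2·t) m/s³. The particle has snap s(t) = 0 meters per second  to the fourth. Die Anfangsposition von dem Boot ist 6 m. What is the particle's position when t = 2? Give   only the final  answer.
The answer is 2.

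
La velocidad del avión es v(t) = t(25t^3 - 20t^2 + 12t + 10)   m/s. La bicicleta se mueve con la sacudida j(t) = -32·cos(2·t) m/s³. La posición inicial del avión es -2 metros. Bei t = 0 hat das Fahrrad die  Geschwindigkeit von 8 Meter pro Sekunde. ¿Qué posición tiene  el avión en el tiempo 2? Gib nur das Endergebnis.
x(2) = 130.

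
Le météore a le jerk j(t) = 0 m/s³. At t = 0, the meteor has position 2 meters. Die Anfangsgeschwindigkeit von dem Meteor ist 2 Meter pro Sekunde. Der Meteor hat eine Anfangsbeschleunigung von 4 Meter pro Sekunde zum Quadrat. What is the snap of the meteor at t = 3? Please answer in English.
Starting from jerk j(t) = 0, we take 1 derivative. Differentiating jerk, we get snap: s(t) = 0. Using s(t) = 0 and substituting t = 3, we find s = 0.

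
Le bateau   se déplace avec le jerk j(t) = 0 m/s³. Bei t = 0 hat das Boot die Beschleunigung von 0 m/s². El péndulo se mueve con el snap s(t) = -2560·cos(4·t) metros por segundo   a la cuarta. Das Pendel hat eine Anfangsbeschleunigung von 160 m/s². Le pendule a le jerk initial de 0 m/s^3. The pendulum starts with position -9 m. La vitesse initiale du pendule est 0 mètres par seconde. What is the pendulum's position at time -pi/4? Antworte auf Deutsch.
Wir müssen unsere Gleichung für den Snap s(t) = -2560·cos(4·t) 4-mal integrieren. Durch Integration von dem Snap und Verwendung der Anfangsbedingung j(0) = 0, erhalten wir j(t) = -640·sin(4·t). Durch Integration von dem Ruck und Verwendung der Anfangsbedingung a(0) = 160, erhalten wir a(t) = 160·cos(4·t). Durch Integration von der Beschleunigung und Verwendung der Anfangsbedingung v(0) = 0, erhalten wir v(t) = 40·sin(4·t). Mit ∫v(t)dt und Anwendung von x(0) = -9, finden wir x(t) = 1 - 10·cos(4·t). Mit x(t) = 1 - 10·cos(4·t) und Einsetzen von t = -pi/4, finden wir x = 11.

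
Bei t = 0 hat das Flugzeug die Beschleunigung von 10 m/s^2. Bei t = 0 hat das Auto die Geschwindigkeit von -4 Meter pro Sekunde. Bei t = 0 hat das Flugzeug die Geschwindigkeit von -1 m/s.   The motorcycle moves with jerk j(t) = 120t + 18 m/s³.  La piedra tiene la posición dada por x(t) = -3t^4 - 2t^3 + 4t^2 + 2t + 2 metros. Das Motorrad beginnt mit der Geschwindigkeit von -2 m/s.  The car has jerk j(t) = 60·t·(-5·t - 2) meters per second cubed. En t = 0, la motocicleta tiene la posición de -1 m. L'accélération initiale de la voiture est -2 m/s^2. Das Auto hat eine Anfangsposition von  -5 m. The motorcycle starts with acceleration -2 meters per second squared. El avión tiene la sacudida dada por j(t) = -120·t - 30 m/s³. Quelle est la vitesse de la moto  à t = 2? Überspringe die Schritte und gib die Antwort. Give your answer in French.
À t = 2, v = 190.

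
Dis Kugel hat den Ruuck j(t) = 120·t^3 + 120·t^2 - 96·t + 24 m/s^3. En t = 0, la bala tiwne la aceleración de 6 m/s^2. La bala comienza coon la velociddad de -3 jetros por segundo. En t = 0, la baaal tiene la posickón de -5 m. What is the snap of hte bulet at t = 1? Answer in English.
To solve this, we need to take 1 derivative of our jerk equation j(t) = 120·t^3 + 120·t^2 - 96·t + 24. Taking d/dt of j(t), we find s(t) = 360·t^2 + 240·t - 96. We have snap s(t) = 360·t^2 + 240·t - 96. Substituting t = 1: s(1) = 504.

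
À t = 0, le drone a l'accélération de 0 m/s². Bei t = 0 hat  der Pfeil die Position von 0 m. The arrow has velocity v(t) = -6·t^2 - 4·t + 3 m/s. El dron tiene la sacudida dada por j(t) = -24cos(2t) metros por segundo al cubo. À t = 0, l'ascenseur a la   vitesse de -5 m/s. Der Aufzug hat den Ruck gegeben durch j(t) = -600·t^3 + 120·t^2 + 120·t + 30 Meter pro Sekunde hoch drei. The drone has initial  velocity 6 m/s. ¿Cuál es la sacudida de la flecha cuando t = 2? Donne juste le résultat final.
La sacudida en t = 2 es j = -12.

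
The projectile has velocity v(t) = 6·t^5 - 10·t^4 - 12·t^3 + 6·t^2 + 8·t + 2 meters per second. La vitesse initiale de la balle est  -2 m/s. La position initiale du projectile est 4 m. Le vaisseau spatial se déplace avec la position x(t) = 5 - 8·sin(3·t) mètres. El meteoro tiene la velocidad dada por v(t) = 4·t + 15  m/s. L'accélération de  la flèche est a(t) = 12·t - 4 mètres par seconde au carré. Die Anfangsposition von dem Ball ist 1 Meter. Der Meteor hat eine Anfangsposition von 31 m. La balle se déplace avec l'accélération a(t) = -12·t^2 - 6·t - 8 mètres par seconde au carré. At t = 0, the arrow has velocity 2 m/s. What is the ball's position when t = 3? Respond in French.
Nous devons trouver l'intégrale de notre équation de l'accélération a(t) = -12·t^2 - 6·t - 8 2 fois. La primitive de l'accélération, avec v(0) = -2, donne la vitesse: v(t) = -4·t^3 - 3·t^2 - 8·t - 2. En intégrant la vitesse et en utilisant la condition initiale x(0) = 1, nous obtenons x(t) = -t^4 - t^3 - 4·t^2 - 2·t + 1. De l'équation de la position x(t) = -t^4 - t^3 - 4·t^2 - 2·t + 1, nous substituons t = 3 pour obtenir x = -149.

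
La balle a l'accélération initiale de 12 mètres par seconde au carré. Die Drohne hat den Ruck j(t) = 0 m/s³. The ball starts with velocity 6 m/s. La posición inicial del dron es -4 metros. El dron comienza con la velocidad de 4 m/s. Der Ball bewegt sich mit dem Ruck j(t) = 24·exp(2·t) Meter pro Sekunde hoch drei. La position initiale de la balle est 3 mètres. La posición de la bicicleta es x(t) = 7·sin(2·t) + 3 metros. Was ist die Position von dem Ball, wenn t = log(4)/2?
Wir müssen unsere Gleichung für den Ruck j(t) = 24·exp(2·t) 3-mal integrieren. Durch Integration von dem Ruck und Verwendung der Anfangsbedingung a(0) = 12, erhalten wir a(t) = 12·exp(2·t). Mit ∫a(t)dt und Anwendung von v(0) = 6, finden wir v(t) = 6·exp(2·t). Durch Integration von der Geschwindigkeit und Verwendung der Anfangsbedingung x(0) = 3, erhalten wir x(t) = 3·exp(2·t). Wir haben die Position x(t) = 3·exp(2·t). Durch Einsetzen von t = log(4)/2: x(log(4)/2) = 12.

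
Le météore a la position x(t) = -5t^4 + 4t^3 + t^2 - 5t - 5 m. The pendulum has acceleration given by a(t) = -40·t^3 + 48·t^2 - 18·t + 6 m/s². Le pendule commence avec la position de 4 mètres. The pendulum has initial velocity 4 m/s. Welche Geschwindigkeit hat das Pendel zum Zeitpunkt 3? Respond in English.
We must find the antiderivative of our acceleration equation a(t) = -40·t^3 + 48·t^2 - 18·t + 6 1 time. Taking ∫a(t)dt and applying v(0) = 4, we find v(t) = -10·t^4 + 16·t^3 - 9·t^2 + 6·t + 4. We have velocity v(t) = -10·t^4 + 16·t^3 - 9·t^2 + 6·t + 4. Substituting t = 3: v(3) = -437.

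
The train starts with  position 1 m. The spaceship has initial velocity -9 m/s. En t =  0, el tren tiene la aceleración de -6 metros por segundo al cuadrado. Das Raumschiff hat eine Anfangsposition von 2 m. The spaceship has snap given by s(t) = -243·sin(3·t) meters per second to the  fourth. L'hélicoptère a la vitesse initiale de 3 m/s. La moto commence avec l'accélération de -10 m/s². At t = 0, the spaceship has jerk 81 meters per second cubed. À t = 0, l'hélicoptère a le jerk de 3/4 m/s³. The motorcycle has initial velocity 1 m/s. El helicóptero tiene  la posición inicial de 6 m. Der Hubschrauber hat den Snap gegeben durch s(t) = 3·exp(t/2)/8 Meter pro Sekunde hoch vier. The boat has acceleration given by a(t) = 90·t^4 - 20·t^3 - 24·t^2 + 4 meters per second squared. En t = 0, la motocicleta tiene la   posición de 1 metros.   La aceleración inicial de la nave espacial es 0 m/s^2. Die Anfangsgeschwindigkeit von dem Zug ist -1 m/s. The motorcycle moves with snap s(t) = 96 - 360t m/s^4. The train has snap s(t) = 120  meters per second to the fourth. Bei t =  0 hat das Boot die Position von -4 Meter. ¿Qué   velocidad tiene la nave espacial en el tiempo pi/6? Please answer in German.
Ausgehend von dem Snap s(t) = -243·sin(3·t), nehmen wir 3 Stammfunktionen. Durch Integration von dem Snap und Verwendung der Anfangsbedingung j(0) = 81, erhalten wir j(t) = 81·cos(3·t). Mit ∫j(t)dt und Anwendung von a(0) = 0, finden wir a(t) = 27·sin(3·t). Durch Integration von der Beschleunigung und Verwendung der Anfangsbedingung v(0) = -9, erhalten wir v(t) = -9·cos(3·t). Aus der Gleichung für die Geschwindigkeit v(t) = -9·cos(3·t), setzen wir t = pi/6 ein und erhalten v = 0.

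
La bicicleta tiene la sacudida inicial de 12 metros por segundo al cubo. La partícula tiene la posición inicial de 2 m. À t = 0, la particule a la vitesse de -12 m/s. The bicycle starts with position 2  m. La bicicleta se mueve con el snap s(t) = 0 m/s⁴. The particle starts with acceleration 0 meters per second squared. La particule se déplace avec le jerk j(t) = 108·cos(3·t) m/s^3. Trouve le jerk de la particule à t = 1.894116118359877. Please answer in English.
We have jerk j(t) = 108·cos(3·t). Substituting t = 1.894116118359877: j(1.894116118359877) = 89.0851766967199.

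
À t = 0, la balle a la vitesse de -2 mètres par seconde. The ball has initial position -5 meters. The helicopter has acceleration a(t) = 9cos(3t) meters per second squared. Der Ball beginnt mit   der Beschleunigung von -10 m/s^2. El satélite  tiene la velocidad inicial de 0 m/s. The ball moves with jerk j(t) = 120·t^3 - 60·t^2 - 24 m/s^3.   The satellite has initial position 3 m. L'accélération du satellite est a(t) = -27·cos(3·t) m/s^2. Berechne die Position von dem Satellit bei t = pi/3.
Ausgehend von der Beschleunigung a(t) = -27·cos(3·t), nehmen wir 2 Stammfunktionen. Mit ∫a(t)dt und Anwendung von v(0) = 0, finden wir v(t) = -9·sin(3·t). Mit ∫v(t)dt und Anwendung von x(0) = 3, finden wir x(t) = 3·cos(3·t). Aus der Gleichung für die Position x(t) = 3·cos(3·t), setzen wir t = pi/3 ein und erhalten x = -3.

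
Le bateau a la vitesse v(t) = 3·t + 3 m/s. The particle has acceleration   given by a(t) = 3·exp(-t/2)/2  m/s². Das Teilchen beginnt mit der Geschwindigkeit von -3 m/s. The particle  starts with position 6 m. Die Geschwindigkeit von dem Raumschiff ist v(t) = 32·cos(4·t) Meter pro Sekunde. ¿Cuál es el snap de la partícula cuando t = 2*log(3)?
Debemos derivar nuestra ecuación de la aceleración a(t) = 3·exp(-t/2)/2 2 veces. La derivada de la aceleración da la sacudida: j(t) = -3·exp(-t/2)/4. Derivando la sacudida, obtenemos el snap: s(t) = 3·exp(-t/2)/8. De la ecuación del snap s(t) = 3·exp(-t/2)/8, sustituimos t = 2*log(3) para obtener s = 1/8.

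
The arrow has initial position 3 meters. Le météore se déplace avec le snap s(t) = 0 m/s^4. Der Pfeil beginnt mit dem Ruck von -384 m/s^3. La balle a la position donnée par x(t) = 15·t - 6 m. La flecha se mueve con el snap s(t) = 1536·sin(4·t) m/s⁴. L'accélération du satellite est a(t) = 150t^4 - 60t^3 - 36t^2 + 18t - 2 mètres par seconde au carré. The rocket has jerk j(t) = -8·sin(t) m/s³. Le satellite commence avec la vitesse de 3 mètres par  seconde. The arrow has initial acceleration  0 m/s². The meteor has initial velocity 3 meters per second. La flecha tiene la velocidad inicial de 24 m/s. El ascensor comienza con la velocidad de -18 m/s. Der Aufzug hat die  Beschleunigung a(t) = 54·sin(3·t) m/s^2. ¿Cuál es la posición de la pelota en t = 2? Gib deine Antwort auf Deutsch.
Mit x(t) = 15·t - 6 und Einsetzen von t = 2, finden wir x = 24.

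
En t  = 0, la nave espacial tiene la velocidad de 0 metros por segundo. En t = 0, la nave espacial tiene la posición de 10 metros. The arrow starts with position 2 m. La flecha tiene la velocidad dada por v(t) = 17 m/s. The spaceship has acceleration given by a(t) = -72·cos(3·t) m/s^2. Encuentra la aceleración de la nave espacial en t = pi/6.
Usando a(t) = -72·cos(3·t) y sustituyendo t = pi/6, encontramos a = 0.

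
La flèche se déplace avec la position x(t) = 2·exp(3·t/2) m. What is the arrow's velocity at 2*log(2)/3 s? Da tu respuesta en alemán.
Um dies zu lösen, müssen wir 1 Ableitung unserer Gleichung für die Position x(t) = 2·exp(3·t/2) nehmen. Die Ableitung von der Position ergibt die Geschwindigkeit: v(t) = 3·exp(3·t/2). Mit v(t) = 3·exp(3·t/2) und Einsetzen von t = 2*log(2)/3, finden wir v = 6.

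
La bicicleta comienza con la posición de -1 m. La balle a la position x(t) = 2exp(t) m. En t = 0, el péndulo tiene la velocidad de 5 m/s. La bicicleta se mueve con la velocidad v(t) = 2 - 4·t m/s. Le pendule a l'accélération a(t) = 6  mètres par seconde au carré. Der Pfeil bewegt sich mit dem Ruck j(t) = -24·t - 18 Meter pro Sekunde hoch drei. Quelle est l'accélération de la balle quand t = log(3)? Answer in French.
Nous devons dériver notre équation de la position x(t) = 2·exp(t) 2 fois. En dérivant la position, nous obtenons la vitesse: v(t) = 2·exp(t). En prenant d/dt de v(t), nous trouvons a(t) = 2·exp(t). Nous avons l'accélération a(t) = 2·exp(t). En substituant t = log(3): a(log(3)) = 6.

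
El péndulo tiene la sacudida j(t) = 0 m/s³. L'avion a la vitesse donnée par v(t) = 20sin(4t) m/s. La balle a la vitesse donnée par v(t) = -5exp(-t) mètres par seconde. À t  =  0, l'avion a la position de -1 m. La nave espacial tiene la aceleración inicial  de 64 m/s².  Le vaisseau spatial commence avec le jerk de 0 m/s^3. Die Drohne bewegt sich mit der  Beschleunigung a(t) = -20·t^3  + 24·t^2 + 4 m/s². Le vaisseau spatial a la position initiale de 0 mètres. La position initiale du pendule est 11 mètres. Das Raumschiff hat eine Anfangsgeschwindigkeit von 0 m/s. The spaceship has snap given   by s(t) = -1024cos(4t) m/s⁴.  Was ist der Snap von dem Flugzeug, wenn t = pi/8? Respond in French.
En partant de la vitesse v(t) = 20·sin(4·t), nous prenons 3 dérivées. En dérivant la vitesse, nous obtenons l'accélération: a(t) = 80·cos(4·t). En dérivant l'accélération, nous obtenons le jerk: j(t) = -320·sin(4·t). En dérivant le jerk, nous obtenons le snap: s(t) = -1280·cos(4·t). Nous avons le snap s(t) = -1280·cos(4·t). En substituant t = pi/8: s(pi/8) = 0.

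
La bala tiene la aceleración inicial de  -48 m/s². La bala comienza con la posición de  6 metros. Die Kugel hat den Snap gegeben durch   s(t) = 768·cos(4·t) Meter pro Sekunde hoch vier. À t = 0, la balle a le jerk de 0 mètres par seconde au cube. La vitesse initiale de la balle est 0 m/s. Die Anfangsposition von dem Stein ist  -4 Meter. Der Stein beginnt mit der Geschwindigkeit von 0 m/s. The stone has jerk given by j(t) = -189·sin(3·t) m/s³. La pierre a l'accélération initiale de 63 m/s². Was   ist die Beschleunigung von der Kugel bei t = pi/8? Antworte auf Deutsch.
Um dies zu lösen, müssen wir 2 Stammfunktionen unserer Gleichung für den Snap s(t) = 768·cos(4·t) finden. Mit ∫s(t)dt und Anwendung von j(0) = 0, finden wir j(t) = 192·sin(4·t). Mit ∫j(t)dt und Anwendung von a(0) = -48, finden wir a(t) = -48·cos(4·t). Aus der Gleichung für die Beschleunigung a(t) = -48·cos(4·t), setzen wir t = pi/8 ein und erhalten a = 0.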